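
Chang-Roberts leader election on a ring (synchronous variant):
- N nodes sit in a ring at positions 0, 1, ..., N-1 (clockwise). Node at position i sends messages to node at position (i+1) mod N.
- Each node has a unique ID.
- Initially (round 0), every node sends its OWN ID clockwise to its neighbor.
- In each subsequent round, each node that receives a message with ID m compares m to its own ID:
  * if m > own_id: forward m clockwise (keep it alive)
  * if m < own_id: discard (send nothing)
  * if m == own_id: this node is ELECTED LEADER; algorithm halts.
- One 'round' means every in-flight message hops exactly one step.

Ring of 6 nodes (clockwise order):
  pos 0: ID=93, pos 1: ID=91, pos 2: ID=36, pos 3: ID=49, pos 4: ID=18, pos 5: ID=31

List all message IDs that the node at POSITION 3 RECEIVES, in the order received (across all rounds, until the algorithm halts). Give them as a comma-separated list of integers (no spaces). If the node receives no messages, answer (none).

Round 1: pos1(id91) recv 93: fwd; pos2(id36) recv 91: fwd; pos3(id49) recv 36: drop; pos4(id18) recv 49: fwd; pos5(id31) recv 18: drop; pos0(id93) recv 31: drop
Round 2: pos2(id36) recv 93: fwd; pos3(id49) recv 91: fwd; pos5(id31) recv 49: fwd
Round 3: pos3(id49) recv 93: fwd; pos4(id18) recv 91: fwd; pos0(id93) recv 49: drop
Round 4: pos4(id18) recv 93: fwd; pos5(id31) recv 91: fwd
Round 5: pos5(id31) recv 93: fwd; pos0(id93) recv 91: drop
Round 6: pos0(id93) recv 93: ELECTED

Answer: 36,91,93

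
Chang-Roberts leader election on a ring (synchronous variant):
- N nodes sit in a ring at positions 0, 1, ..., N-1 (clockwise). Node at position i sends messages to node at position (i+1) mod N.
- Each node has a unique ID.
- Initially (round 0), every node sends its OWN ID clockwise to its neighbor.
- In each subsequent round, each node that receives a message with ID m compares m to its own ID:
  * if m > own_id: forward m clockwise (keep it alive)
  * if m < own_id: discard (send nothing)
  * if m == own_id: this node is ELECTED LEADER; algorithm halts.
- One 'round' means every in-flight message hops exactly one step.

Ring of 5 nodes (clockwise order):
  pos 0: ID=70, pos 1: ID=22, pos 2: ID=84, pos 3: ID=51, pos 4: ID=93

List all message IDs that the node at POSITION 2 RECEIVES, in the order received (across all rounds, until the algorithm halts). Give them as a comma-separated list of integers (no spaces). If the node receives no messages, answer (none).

Round 1: pos1(id22) recv 70: fwd; pos2(id84) recv 22: drop; pos3(id51) recv 84: fwd; pos4(id93) recv 51: drop; pos0(id70) recv 93: fwd
Round 2: pos2(id84) recv 70: drop; pos4(id93) recv 84: drop; pos1(id22) recv 93: fwd
Round 3: pos2(id84) recv 93: fwd
Round 4: pos3(id51) recv 93: fwd
Round 5: pos4(id93) recv 93: ELECTED

Answer: 22,70,93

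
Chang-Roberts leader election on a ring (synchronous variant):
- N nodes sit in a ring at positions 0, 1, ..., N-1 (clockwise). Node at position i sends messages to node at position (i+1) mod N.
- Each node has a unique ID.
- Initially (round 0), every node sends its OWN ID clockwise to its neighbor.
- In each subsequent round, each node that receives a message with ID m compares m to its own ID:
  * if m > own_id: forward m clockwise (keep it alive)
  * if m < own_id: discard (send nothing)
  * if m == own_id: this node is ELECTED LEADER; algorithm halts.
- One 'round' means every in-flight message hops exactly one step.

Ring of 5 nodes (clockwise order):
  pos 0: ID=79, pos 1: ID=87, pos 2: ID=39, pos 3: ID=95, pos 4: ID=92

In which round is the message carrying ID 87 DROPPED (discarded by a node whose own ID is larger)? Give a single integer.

Answer: 2

Derivation:
Round 1: pos1(id87) recv 79: drop; pos2(id39) recv 87: fwd; pos3(id95) recv 39: drop; pos4(id92) recv 95: fwd; pos0(id79) recv 92: fwd
Round 2: pos3(id95) recv 87: drop; pos0(id79) recv 95: fwd; pos1(id87) recv 92: fwd
Round 3: pos1(id87) recv 95: fwd; pos2(id39) recv 92: fwd
Round 4: pos2(id39) recv 95: fwd; pos3(id95) recv 92: drop
Round 5: pos3(id95) recv 95: ELECTED
Message ID 87 originates at pos 1; dropped at pos 3 in round 2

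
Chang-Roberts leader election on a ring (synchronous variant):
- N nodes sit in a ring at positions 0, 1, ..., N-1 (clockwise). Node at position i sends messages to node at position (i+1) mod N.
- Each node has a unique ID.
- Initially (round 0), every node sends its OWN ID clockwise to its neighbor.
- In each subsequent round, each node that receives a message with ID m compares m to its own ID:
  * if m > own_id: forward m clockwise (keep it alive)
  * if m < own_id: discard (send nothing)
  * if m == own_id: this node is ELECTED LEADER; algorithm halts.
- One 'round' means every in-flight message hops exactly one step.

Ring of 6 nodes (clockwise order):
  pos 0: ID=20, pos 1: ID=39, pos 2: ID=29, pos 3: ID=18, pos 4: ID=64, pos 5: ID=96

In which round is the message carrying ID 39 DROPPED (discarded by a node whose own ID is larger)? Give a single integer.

Answer: 3

Derivation:
Round 1: pos1(id39) recv 20: drop; pos2(id29) recv 39: fwd; pos3(id18) recv 29: fwd; pos4(id64) recv 18: drop; pos5(id96) recv 64: drop; pos0(id20) recv 96: fwd
Round 2: pos3(id18) recv 39: fwd; pos4(id64) recv 29: drop; pos1(id39) recv 96: fwd
Round 3: pos4(id64) recv 39: drop; pos2(id29) recv 96: fwd
Round 4: pos3(id18) recv 96: fwd
Round 5: pos4(id64) recv 96: fwd
Round 6: pos5(id96) recv 96: ELECTED
Message ID 39 originates at pos 1; dropped at pos 4 in round 3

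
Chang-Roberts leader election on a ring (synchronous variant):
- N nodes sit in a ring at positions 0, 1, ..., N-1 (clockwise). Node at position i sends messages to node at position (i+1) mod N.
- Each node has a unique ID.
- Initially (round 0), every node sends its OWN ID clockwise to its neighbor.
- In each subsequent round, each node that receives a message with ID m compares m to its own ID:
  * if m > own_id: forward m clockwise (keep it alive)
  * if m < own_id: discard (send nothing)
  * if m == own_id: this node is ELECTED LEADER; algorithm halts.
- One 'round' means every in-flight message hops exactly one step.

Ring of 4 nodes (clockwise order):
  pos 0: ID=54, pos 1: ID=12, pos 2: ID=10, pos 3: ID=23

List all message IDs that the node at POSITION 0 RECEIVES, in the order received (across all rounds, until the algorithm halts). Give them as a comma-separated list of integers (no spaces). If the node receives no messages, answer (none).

Round 1: pos1(id12) recv 54: fwd; pos2(id10) recv 12: fwd; pos3(id23) recv 10: drop; pos0(id54) recv 23: drop
Round 2: pos2(id10) recv 54: fwd; pos3(id23) recv 12: drop
Round 3: pos3(id23) recv 54: fwd
Round 4: pos0(id54) recv 54: ELECTED

Answer: 23,54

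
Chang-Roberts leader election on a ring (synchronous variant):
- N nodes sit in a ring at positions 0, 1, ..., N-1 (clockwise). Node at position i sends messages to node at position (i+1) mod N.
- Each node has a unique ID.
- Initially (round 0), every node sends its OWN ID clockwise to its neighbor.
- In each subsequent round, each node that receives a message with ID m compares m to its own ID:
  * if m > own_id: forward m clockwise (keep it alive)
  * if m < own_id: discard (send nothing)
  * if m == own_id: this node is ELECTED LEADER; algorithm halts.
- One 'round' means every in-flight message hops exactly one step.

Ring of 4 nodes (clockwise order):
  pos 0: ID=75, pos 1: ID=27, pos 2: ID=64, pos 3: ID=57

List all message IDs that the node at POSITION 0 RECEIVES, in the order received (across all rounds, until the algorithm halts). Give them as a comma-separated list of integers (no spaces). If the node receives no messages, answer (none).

Answer: 57,64,75

Derivation:
Round 1: pos1(id27) recv 75: fwd; pos2(id64) recv 27: drop; pos3(id57) recv 64: fwd; pos0(id75) recv 57: drop
Round 2: pos2(id64) recv 75: fwd; pos0(id75) recv 64: drop
Round 3: pos3(id57) recv 75: fwd
Round 4: pos0(id75) recv 75: ELECTED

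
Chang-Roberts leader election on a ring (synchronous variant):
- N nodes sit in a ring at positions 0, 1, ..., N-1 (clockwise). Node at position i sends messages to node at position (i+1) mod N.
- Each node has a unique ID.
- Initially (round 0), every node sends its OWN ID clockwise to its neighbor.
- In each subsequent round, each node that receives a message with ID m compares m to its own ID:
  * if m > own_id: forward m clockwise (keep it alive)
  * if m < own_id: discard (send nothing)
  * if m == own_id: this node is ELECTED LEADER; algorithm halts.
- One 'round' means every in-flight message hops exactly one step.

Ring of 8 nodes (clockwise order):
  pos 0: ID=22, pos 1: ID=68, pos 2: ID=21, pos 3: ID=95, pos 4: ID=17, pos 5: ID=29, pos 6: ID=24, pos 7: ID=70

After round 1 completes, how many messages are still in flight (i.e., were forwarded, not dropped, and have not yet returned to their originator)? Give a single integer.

Round 1: pos1(id68) recv 22: drop; pos2(id21) recv 68: fwd; pos3(id95) recv 21: drop; pos4(id17) recv 95: fwd; pos5(id29) recv 17: drop; pos6(id24) recv 29: fwd; pos7(id70) recv 24: drop; pos0(id22) recv 70: fwd
After round 1: 4 messages still in flight

Answer: 4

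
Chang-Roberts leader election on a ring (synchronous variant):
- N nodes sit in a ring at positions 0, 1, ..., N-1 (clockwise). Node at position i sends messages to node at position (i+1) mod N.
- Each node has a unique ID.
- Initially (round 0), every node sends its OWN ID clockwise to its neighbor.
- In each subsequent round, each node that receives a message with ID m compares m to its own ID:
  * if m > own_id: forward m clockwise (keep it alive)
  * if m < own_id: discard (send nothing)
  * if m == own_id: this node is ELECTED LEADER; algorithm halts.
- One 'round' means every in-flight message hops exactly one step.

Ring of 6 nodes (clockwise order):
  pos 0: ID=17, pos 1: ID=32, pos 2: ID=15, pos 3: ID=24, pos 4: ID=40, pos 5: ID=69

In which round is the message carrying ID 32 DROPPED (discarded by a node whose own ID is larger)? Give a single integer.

Answer: 3

Derivation:
Round 1: pos1(id32) recv 17: drop; pos2(id15) recv 32: fwd; pos3(id24) recv 15: drop; pos4(id40) recv 24: drop; pos5(id69) recv 40: drop; pos0(id17) recv 69: fwd
Round 2: pos3(id24) recv 32: fwd; pos1(id32) recv 69: fwd
Round 3: pos4(id40) recv 32: drop; pos2(id15) recv 69: fwd
Round 4: pos3(id24) recv 69: fwd
Round 5: pos4(id40) recv 69: fwd
Round 6: pos5(id69) recv 69: ELECTED
Message ID 32 originates at pos 1; dropped at pos 4 in round 3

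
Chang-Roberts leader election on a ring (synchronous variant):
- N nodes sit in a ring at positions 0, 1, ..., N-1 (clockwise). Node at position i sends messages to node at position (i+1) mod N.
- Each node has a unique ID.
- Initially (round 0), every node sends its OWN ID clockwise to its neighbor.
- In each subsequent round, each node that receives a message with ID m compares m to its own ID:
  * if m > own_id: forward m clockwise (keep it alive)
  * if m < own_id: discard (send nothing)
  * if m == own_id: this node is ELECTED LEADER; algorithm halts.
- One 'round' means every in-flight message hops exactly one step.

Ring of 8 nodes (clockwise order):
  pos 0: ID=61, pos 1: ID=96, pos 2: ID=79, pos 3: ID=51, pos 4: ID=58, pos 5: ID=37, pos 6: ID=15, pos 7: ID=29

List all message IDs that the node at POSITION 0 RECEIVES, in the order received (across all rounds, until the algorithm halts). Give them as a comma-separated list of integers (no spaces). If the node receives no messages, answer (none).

Round 1: pos1(id96) recv 61: drop; pos2(id79) recv 96: fwd; pos3(id51) recv 79: fwd; pos4(id58) recv 51: drop; pos5(id37) recv 58: fwd; pos6(id15) recv 37: fwd; pos7(id29) recv 15: drop; pos0(id61) recv 29: drop
Round 2: pos3(id51) recv 96: fwd; pos4(id58) recv 79: fwd; pos6(id15) recv 58: fwd; pos7(id29) recv 37: fwd
Round 3: pos4(id58) recv 96: fwd; pos5(id37) recv 79: fwd; pos7(id29) recv 58: fwd; pos0(id61) recv 37: drop
Round 4: pos5(id37) recv 96: fwd; pos6(id15) recv 79: fwd; pos0(id61) recv 58: drop
Round 5: pos6(id15) recv 96: fwd; pos7(id29) recv 79: fwd
Round 6: pos7(id29) recv 96: fwd; pos0(id61) recv 79: fwd
Round 7: pos0(id61) recv 96: fwd; pos1(id96) recv 79: drop
Round 8: pos1(id96) recv 96: ELECTED

Answer: 29,37,58,79,96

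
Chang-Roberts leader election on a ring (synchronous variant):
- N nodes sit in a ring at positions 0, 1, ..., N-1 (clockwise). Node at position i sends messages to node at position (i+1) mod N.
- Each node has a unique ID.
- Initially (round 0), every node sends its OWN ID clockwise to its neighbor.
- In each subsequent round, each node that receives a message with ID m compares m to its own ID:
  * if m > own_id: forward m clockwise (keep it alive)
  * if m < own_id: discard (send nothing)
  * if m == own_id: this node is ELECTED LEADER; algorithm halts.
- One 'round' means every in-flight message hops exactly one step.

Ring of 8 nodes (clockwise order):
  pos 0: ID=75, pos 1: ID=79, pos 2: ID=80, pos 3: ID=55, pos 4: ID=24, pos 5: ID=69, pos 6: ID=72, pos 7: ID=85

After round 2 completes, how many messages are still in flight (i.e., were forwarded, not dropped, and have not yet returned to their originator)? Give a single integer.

Round 1: pos1(id79) recv 75: drop; pos2(id80) recv 79: drop; pos3(id55) recv 80: fwd; pos4(id24) recv 55: fwd; pos5(id69) recv 24: drop; pos6(id72) recv 69: drop; pos7(id85) recv 72: drop; pos0(id75) recv 85: fwd
Round 2: pos4(id24) recv 80: fwd; pos5(id69) recv 55: drop; pos1(id79) recv 85: fwd
After round 2: 2 messages still in flight

Answer: 2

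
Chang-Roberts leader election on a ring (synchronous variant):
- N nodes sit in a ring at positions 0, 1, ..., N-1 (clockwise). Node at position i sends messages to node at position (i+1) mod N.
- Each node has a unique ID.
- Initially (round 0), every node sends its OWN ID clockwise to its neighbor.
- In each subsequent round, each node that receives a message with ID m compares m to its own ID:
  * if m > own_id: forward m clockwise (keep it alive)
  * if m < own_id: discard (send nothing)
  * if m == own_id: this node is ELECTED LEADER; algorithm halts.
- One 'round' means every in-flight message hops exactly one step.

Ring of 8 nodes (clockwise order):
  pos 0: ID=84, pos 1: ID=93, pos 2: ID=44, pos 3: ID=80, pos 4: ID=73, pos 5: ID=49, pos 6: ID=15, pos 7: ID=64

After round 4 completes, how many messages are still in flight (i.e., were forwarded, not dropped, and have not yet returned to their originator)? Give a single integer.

Answer: 2

Derivation:
Round 1: pos1(id93) recv 84: drop; pos2(id44) recv 93: fwd; pos3(id80) recv 44: drop; pos4(id73) recv 80: fwd; pos5(id49) recv 73: fwd; pos6(id15) recv 49: fwd; pos7(id64) recv 15: drop; pos0(id84) recv 64: drop
Round 2: pos3(id80) recv 93: fwd; pos5(id49) recv 80: fwd; pos6(id15) recv 73: fwd; pos7(id64) recv 49: drop
Round 3: pos4(id73) recv 93: fwd; pos6(id15) recv 80: fwd; pos7(id64) recv 73: fwd
Round 4: pos5(id49) recv 93: fwd; pos7(id64) recv 80: fwd; pos0(id84) recv 73: drop
After round 4: 2 messages still in flight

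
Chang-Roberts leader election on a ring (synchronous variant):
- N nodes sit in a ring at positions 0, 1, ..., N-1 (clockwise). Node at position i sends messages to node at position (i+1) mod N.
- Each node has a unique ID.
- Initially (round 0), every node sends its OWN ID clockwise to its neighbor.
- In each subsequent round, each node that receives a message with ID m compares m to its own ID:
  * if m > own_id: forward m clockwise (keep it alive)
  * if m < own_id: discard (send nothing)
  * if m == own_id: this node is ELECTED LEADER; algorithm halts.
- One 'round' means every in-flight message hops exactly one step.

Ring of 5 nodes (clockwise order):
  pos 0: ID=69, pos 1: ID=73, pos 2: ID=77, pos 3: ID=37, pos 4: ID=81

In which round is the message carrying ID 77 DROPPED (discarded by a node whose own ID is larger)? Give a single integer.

Answer: 2

Derivation:
Round 1: pos1(id73) recv 69: drop; pos2(id77) recv 73: drop; pos3(id37) recv 77: fwd; pos4(id81) recv 37: drop; pos0(id69) recv 81: fwd
Round 2: pos4(id81) recv 77: drop; pos1(id73) recv 81: fwd
Round 3: pos2(id77) recv 81: fwd
Round 4: pos3(id37) recv 81: fwd
Round 5: pos4(id81) recv 81: ELECTED
Message ID 77 originates at pos 2; dropped at pos 4 in round 2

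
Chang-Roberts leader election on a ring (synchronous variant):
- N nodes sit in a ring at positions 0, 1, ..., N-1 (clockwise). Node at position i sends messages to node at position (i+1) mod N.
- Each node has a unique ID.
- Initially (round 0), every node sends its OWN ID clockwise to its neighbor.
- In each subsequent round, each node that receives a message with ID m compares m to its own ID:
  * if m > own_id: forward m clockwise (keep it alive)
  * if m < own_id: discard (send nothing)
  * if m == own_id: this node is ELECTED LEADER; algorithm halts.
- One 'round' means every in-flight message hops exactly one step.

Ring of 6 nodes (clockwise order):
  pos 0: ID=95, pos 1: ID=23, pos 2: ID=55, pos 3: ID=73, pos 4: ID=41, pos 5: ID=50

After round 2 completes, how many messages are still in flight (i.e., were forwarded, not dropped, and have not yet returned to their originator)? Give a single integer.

Round 1: pos1(id23) recv 95: fwd; pos2(id55) recv 23: drop; pos3(id73) recv 55: drop; pos4(id41) recv 73: fwd; pos5(id50) recv 41: drop; pos0(id95) recv 50: drop
Round 2: pos2(id55) recv 95: fwd; pos5(id50) recv 73: fwd
After round 2: 2 messages still in flight

Answer: 2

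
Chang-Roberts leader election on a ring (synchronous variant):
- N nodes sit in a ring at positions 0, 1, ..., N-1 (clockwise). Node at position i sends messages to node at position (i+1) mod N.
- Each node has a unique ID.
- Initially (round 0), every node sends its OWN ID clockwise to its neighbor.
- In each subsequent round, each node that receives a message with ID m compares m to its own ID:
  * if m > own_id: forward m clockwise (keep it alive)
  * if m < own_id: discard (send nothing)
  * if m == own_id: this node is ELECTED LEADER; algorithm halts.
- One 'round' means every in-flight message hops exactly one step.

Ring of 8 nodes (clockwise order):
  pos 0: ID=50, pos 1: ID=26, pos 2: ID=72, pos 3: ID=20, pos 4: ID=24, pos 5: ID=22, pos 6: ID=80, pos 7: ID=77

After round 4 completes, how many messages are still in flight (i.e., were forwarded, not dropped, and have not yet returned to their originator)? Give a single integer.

Answer: 2

Derivation:
Round 1: pos1(id26) recv 50: fwd; pos2(id72) recv 26: drop; pos3(id20) recv 72: fwd; pos4(id24) recv 20: drop; pos5(id22) recv 24: fwd; pos6(id80) recv 22: drop; pos7(id77) recv 80: fwd; pos0(id50) recv 77: fwd
Round 2: pos2(id72) recv 50: drop; pos4(id24) recv 72: fwd; pos6(id80) recv 24: drop; pos0(id50) recv 80: fwd; pos1(id26) recv 77: fwd
Round 3: pos5(id22) recv 72: fwd; pos1(id26) recv 80: fwd; pos2(id72) recv 77: fwd
Round 4: pos6(id80) recv 72: drop; pos2(id72) recv 80: fwd; pos3(id20) recv 77: fwd
After round 4: 2 messages still in flight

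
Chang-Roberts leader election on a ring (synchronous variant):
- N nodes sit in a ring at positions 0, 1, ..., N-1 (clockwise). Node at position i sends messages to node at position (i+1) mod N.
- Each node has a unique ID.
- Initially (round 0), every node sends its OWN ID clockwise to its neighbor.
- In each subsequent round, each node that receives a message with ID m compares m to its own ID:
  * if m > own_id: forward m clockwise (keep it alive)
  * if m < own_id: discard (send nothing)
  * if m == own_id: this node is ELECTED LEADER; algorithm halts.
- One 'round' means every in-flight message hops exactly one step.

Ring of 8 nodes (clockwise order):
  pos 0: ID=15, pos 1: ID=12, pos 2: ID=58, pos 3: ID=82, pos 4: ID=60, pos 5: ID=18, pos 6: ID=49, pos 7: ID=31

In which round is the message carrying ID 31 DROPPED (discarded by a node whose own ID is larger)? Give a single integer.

Round 1: pos1(id12) recv 15: fwd; pos2(id58) recv 12: drop; pos3(id82) recv 58: drop; pos4(id60) recv 82: fwd; pos5(id18) recv 60: fwd; pos6(id49) recv 18: drop; pos7(id31) recv 49: fwd; pos0(id15) recv 31: fwd
Round 2: pos2(id58) recv 15: drop; pos5(id18) recv 82: fwd; pos6(id49) recv 60: fwd; pos0(id15) recv 49: fwd; pos1(id12) recv 31: fwd
Round 3: pos6(id49) recv 82: fwd; pos7(id31) recv 60: fwd; pos1(id12) recv 49: fwd; pos2(id58) recv 31: drop
Round 4: pos7(id31) recv 82: fwd; pos0(id15) recv 60: fwd; pos2(id58) recv 49: drop
Round 5: pos0(id15) recv 82: fwd; pos1(id12) recv 60: fwd
Round 6: pos1(id12) recv 82: fwd; pos2(id58) recv 60: fwd
Round 7: pos2(id58) recv 82: fwd; pos3(id82) recv 60: drop
Round 8: pos3(id82) recv 82: ELECTED
Message ID 31 originates at pos 7; dropped at pos 2 in round 3

Answer: 3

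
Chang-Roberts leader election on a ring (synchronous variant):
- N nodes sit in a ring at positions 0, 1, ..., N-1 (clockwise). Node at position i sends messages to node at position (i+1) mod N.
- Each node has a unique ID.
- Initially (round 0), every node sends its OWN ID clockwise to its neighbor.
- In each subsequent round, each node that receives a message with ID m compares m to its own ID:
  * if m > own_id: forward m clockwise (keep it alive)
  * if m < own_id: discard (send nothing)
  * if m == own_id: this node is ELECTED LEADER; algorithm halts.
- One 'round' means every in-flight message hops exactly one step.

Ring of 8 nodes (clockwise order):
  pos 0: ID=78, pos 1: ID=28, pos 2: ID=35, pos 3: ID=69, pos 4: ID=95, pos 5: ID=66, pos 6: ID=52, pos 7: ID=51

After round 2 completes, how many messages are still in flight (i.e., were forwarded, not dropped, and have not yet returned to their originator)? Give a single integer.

Answer: 3

Derivation:
Round 1: pos1(id28) recv 78: fwd; pos2(id35) recv 28: drop; pos3(id69) recv 35: drop; pos4(id95) recv 69: drop; pos5(id66) recv 95: fwd; pos6(id52) recv 66: fwd; pos7(id51) recv 52: fwd; pos0(id78) recv 51: drop
Round 2: pos2(id35) recv 78: fwd; pos6(id52) recv 95: fwd; pos7(id51) recv 66: fwd; pos0(id78) recv 52: drop
After round 2: 3 messages still in flight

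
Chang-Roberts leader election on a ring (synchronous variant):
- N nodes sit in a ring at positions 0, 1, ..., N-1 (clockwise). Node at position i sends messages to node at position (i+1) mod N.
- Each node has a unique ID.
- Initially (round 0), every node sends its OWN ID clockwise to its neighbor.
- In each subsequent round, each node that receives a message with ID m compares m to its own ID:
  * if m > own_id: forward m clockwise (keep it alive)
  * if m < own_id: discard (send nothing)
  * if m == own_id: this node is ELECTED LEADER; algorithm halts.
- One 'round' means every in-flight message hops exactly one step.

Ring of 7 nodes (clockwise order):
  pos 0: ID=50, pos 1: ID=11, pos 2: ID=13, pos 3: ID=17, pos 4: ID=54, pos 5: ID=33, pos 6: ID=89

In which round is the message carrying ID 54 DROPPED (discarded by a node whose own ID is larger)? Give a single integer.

Answer: 2

Derivation:
Round 1: pos1(id11) recv 50: fwd; pos2(id13) recv 11: drop; pos3(id17) recv 13: drop; pos4(id54) recv 17: drop; pos5(id33) recv 54: fwd; pos6(id89) recv 33: drop; pos0(id50) recv 89: fwd
Round 2: pos2(id13) recv 50: fwd; pos6(id89) recv 54: drop; pos1(id11) recv 89: fwd
Round 3: pos3(id17) recv 50: fwd; pos2(id13) recv 89: fwd
Round 4: pos4(id54) recv 50: drop; pos3(id17) recv 89: fwd
Round 5: pos4(id54) recv 89: fwd
Round 6: pos5(id33) recv 89: fwd
Round 7: pos6(id89) recv 89: ELECTED
Message ID 54 originates at pos 4; dropped at pos 6 in round 2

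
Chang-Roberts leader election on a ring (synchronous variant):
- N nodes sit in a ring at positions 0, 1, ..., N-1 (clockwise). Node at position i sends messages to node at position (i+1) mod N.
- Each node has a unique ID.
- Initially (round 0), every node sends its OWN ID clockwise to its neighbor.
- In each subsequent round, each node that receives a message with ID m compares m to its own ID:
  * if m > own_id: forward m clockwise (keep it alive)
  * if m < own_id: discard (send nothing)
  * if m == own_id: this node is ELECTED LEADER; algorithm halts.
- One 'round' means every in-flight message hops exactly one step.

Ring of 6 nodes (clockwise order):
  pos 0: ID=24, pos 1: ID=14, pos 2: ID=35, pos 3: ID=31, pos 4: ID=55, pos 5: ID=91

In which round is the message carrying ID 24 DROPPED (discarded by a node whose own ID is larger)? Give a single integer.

Round 1: pos1(id14) recv 24: fwd; pos2(id35) recv 14: drop; pos3(id31) recv 35: fwd; pos4(id55) recv 31: drop; pos5(id91) recv 55: drop; pos0(id24) recv 91: fwd
Round 2: pos2(id35) recv 24: drop; pos4(id55) recv 35: drop; pos1(id14) recv 91: fwd
Round 3: pos2(id35) recv 91: fwd
Round 4: pos3(id31) recv 91: fwd
Round 5: pos4(id55) recv 91: fwd
Round 6: pos5(id91) recv 91: ELECTED
Message ID 24 originates at pos 0; dropped at pos 2 in round 2

Answer: 2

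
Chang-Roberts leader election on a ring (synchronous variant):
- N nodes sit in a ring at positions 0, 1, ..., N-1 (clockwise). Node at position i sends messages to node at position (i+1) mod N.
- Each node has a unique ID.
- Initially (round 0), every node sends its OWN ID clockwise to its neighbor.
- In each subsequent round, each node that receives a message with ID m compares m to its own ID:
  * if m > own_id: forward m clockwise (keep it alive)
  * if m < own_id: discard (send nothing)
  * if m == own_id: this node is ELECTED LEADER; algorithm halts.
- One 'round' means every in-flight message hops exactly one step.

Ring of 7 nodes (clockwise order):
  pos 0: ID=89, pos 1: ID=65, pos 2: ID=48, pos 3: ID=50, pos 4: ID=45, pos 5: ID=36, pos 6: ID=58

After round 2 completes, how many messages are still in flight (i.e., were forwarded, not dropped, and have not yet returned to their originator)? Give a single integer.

Round 1: pos1(id65) recv 89: fwd; pos2(id48) recv 65: fwd; pos3(id50) recv 48: drop; pos4(id45) recv 50: fwd; pos5(id36) recv 45: fwd; pos6(id58) recv 36: drop; pos0(id89) recv 58: drop
Round 2: pos2(id48) recv 89: fwd; pos3(id50) recv 65: fwd; pos5(id36) recv 50: fwd; pos6(id58) recv 45: drop
After round 2: 3 messages still in flight

Answer: 3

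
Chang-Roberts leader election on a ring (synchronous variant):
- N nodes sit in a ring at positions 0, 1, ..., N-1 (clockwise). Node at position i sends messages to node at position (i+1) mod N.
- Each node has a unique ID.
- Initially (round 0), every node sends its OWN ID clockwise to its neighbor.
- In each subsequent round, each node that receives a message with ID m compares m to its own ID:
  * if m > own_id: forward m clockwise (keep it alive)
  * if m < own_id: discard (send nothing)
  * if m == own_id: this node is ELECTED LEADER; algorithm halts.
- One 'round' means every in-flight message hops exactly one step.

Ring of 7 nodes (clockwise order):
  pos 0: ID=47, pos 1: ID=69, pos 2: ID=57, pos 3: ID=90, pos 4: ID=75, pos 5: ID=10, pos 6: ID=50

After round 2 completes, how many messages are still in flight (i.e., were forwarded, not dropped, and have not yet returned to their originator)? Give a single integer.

Round 1: pos1(id69) recv 47: drop; pos2(id57) recv 69: fwd; pos3(id90) recv 57: drop; pos4(id75) recv 90: fwd; pos5(id10) recv 75: fwd; pos6(id50) recv 10: drop; pos0(id47) recv 50: fwd
Round 2: pos3(id90) recv 69: drop; pos5(id10) recv 90: fwd; pos6(id50) recv 75: fwd; pos1(id69) recv 50: drop
After round 2: 2 messages still in flight

Answer: 2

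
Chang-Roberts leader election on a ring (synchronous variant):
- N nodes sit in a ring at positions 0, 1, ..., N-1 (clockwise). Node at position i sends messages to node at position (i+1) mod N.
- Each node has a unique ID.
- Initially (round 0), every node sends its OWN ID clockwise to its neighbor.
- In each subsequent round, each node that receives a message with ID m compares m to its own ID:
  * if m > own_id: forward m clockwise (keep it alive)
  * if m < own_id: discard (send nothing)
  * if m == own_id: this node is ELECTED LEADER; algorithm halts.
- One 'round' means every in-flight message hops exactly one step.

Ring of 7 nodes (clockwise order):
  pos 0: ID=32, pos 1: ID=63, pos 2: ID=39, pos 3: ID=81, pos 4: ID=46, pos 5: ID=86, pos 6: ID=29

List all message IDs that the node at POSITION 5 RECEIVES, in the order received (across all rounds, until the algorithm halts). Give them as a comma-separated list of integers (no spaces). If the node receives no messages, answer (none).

Round 1: pos1(id63) recv 32: drop; pos2(id39) recv 63: fwd; pos3(id81) recv 39: drop; pos4(id46) recv 81: fwd; pos5(id86) recv 46: drop; pos6(id29) recv 86: fwd; pos0(id32) recv 29: drop
Round 2: pos3(id81) recv 63: drop; pos5(id86) recv 81: drop; pos0(id32) recv 86: fwd
Round 3: pos1(id63) recv 86: fwd
Round 4: pos2(id39) recv 86: fwd
Round 5: pos3(id81) recv 86: fwd
Round 6: pos4(id46) recv 86: fwd
Round 7: pos5(id86) recv 86: ELECTED

Answer: 46,81,86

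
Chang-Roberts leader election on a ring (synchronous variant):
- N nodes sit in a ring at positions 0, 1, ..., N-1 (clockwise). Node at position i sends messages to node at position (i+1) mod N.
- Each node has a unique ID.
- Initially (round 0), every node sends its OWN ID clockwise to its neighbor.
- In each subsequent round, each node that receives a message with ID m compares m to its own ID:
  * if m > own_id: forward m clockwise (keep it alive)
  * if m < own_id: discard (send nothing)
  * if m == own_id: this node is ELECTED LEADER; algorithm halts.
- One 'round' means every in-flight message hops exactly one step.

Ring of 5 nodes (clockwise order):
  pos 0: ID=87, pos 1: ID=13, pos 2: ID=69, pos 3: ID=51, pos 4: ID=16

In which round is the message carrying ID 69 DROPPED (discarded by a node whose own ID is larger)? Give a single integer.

Round 1: pos1(id13) recv 87: fwd; pos2(id69) recv 13: drop; pos3(id51) recv 69: fwd; pos4(id16) recv 51: fwd; pos0(id87) recv 16: drop
Round 2: pos2(id69) recv 87: fwd; pos4(id16) recv 69: fwd; pos0(id87) recv 51: drop
Round 3: pos3(id51) recv 87: fwd; pos0(id87) recv 69: drop
Round 4: pos4(id16) recv 87: fwd
Round 5: pos0(id87) recv 87: ELECTED
Message ID 69 originates at pos 2; dropped at pos 0 in round 3

Answer: 3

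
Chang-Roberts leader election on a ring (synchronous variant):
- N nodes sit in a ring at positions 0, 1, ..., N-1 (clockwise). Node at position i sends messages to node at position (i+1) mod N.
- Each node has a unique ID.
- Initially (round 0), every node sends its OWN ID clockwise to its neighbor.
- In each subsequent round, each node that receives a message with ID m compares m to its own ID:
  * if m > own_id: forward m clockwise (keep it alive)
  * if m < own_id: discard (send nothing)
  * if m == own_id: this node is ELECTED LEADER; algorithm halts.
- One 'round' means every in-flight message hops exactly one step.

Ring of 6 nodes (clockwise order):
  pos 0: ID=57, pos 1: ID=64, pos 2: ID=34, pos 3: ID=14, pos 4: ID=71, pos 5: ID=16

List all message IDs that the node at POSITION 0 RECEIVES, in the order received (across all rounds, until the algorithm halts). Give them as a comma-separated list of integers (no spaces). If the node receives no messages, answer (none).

Round 1: pos1(id64) recv 57: drop; pos2(id34) recv 64: fwd; pos3(id14) recv 34: fwd; pos4(id71) recv 14: drop; pos5(id16) recv 71: fwd; pos0(id57) recv 16: drop
Round 2: pos3(id14) recv 64: fwd; pos4(id71) recv 34: drop; pos0(id57) recv 71: fwd
Round 3: pos4(id71) recv 64: drop; pos1(id64) recv 71: fwd
Round 4: pos2(id34) recv 71: fwd
Round 5: pos3(id14) recv 71: fwd
Round 6: pos4(id71) recv 71: ELECTED

Answer: 16,71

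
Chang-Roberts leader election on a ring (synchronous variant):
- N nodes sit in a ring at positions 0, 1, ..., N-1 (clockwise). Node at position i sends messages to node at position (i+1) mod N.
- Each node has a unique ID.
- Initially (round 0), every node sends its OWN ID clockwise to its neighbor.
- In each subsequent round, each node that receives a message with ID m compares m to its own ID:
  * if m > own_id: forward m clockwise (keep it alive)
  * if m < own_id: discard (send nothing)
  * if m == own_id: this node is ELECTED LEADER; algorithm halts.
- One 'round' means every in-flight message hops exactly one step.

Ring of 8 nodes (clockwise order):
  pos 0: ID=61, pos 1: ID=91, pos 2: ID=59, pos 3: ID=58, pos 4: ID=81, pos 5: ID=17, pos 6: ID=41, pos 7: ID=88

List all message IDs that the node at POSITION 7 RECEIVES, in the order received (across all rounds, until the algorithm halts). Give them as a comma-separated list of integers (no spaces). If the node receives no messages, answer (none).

Answer: 41,81,91

Derivation:
Round 1: pos1(id91) recv 61: drop; pos2(id59) recv 91: fwd; pos3(id58) recv 59: fwd; pos4(id81) recv 58: drop; pos5(id17) recv 81: fwd; pos6(id41) recv 17: drop; pos7(id88) recv 41: drop; pos0(id61) recv 88: fwd
Round 2: pos3(id58) recv 91: fwd; pos4(id81) recv 59: drop; pos6(id41) recv 81: fwd; pos1(id91) recv 88: drop
Round 3: pos4(id81) recv 91: fwd; pos7(id88) recv 81: drop
Round 4: pos5(id17) recv 91: fwd
Round 5: pos6(id41) recv 91: fwd
Round 6: pos7(id88) recv 91: fwd
Round 7: pos0(id61) recv 91: fwd
Round 8: pos1(id91) recv 91: ELECTED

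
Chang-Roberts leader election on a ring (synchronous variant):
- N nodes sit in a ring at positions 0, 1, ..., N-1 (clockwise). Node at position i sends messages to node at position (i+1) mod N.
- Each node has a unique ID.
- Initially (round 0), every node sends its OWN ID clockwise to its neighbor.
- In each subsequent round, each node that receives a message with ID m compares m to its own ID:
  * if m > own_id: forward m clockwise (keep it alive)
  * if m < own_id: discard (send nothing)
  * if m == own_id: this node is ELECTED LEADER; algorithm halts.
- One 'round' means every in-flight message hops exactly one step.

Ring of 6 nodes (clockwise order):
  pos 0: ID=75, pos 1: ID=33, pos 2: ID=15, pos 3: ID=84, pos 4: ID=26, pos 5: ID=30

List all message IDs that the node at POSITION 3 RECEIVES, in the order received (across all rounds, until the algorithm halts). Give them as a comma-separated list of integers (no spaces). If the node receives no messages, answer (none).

Answer: 15,33,75,84

Derivation:
Round 1: pos1(id33) recv 75: fwd; pos2(id15) recv 33: fwd; pos3(id84) recv 15: drop; pos4(id26) recv 84: fwd; pos5(id30) recv 26: drop; pos0(id75) recv 30: drop
Round 2: pos2(id15) recv 75: fwd; pos3(id84) recv 33: drop; pos5(id30) recv 84: fwd
Round 3: pos3(id84) recv 75: drop; pos0(id75) recv 84: fwd
Round 4: pos1(id33) recv 84: fwd
Round 5: pos2(id15) recv 84: fwd
Round 6: pos3(id84) recv 84: ELECTED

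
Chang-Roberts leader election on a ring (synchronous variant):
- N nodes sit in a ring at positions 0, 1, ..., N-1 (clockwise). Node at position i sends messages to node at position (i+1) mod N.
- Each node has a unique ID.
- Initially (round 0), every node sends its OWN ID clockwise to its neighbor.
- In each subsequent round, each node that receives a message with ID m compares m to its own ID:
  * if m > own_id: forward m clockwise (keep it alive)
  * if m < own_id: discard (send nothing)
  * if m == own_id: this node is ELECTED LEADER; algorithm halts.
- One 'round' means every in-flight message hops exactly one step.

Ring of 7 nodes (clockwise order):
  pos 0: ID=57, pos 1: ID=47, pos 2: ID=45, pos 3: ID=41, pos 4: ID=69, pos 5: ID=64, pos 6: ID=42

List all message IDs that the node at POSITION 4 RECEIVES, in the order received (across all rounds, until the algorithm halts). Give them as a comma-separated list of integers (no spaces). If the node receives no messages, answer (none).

Answer: 41,45,47,57,64,69

Derivation:
Round 1: pos1(id47) recv 57: fwd; pos2(id45) recv 47: fwd; pos3(id41) recv 45: fwd; pos4(id69) recv 41: drop; pos5(id64) recv 69: fwd; pos6(id42) recv 64: fwd; pos0(id57) recv 42: drop
Round 2: pos2(id45) recv 57: fwd; pos3(id41) recv 47: fwd; pos4(id69) recv 45: drop; pos6(id42) recv 69: fwd; pos0(id57) recv 64: fwd
Round 3: pos3(id41) recv 57: fwd; pos4(id69) recv 47: drop; pos0(id57) recv 69: fwd; pos1(id47) recv 64: fwd
Round 4: pos4(id69) recv 57: drop; pos1(id47) recv 69: fwd; pos2(id45) recv 64: fwd
Round 5: pos2(id45) recv 69: fwd; pos3(id41) recv 64: fwd
Round 6: pos3(id41) recv 69: fwd; pos4(id69) recv 64: drop
Round 7: pos4(id69) recv 69: ELECTED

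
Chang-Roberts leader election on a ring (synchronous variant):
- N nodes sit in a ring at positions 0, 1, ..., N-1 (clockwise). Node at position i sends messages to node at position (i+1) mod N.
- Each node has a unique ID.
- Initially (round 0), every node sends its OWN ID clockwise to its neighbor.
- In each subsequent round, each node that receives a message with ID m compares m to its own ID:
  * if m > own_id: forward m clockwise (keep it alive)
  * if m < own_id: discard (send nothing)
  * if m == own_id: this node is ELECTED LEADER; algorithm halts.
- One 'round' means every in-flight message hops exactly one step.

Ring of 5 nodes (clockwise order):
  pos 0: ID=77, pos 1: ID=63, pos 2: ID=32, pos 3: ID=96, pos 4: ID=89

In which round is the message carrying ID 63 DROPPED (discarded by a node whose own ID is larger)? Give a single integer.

Round 1: pos1(id63) recv 77: fwd; pos2(id32) recv 63: fwd; pos3(id96) recv 32: drop; pos4(id89) recv 96: fwd; pos0(id77) recv 89: fwd
Round 2: pos2(id32) recv 77: fwd; pos3(id96) recv 63: drop; pos0(id77) recv 96: fwd; pos1(id63) recv 89: fwd
Round 3: pos3(id96) recv 77: drop; pos1(id63) recv 96: fwd; pos2(id32) recv 89: fwd
Round 4: pos2(id32) recv 96: fwd; pos3(id96) recv 89: drop
Round 5: pos3(id96) recv 96: ELECTED
Message ID 63 originates at pos 1; dropped at pos 3 in round 2

Answer: 2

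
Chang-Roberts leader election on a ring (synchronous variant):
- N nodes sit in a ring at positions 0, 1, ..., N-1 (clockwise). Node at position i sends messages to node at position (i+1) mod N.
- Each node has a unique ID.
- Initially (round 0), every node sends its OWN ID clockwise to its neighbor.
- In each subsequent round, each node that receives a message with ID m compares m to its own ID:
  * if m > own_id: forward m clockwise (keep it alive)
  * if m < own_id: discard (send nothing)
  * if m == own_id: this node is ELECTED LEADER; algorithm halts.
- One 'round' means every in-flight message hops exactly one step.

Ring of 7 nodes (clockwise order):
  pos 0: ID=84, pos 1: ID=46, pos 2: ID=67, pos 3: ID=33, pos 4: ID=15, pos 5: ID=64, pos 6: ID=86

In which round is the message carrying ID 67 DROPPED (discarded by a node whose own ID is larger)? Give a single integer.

Answer: 4

Derivation:
Round 1: pos1(id46) recv 84: fwd; pos2(id67) recv 46: drop; pos3(id33) recv 67: fwd; pos4(id15) recv 33: fwd; pos5(id64) recv 15: drop; pos6(id86) recv 64: drop; pos0(id84) recv 86: fwd
Round 2: pos2(id67) recv 84: fwd; pos4(id15) recv 67: fwd; pos5(id64) recv 33: drop; pos1(id46) recv 86: fwd
Round 3: pos3(id33) recv 84: fwd; pos5(id64) recv 67: fwd; pos2(id67) recv 86: fwd
Round 4: pos4(id15) recv 84: fwd; pos6(id86) recv 67: drop; pos3(id33) recv 86: fwd
Round 5: pos5(id64) recv 84: fwd; pos4(id15) recv 86: fwd
Round 6: pos6(id86) recv 84: drop; pos5(id64) recv 86: fwd
Round 7: pos6(id86) recv 86: ELECTED
Message ID 67 originates at pos 2; dropped at pos 6 in round 4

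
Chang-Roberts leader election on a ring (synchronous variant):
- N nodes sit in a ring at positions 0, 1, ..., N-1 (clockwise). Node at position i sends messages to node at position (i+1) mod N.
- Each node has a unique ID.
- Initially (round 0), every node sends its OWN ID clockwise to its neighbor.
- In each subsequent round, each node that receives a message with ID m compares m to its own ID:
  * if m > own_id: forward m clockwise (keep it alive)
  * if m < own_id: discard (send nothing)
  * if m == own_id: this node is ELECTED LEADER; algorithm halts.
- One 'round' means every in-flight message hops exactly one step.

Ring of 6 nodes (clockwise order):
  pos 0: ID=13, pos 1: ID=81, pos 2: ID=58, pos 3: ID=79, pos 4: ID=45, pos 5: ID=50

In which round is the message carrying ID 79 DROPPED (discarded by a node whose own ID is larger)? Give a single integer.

Answer: 4

Derivation:
Round 1: pos1(id81) recv 13: drop; pos2(id58) recv 81: fwd; pos3(id79) recv 58: drop; pos4(id45) recv 79: fwd; pos5(id50) recv 45: drop; pos0(id13) recv 50: fwd
Round 2: pos3(id79) recv 81: fwd; pos5(id50) recv 79: fwd; pos1(id81) recv 50: drop
Round 3: pos4(id45) recv 81: fwd; pos0(id13) recv 79: fwd
Round 4: pos5(id50) recv 81: fwd; pos1(id81) recv 79: drop
Round 5: pos0(id13) recv 81: fwd
Round 6: pos1(id81) recv 81: ELECTED
Message ID 79 originates at pos 3; dropped at pos 1 in round 4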